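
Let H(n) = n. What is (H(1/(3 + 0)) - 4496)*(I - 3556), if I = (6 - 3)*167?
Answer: 41202785/3 ≈ 1.3734e+7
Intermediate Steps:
I = 501 (I = 3*167 = 501)
(H(1/(3 + 0)) - 4496)*(I - 3556) = (1/(3 + 0) - 4496)*(501 - 3556) = (1/3 - 4496)*(-3055) = -13487/3*(-3055) = 41202785/3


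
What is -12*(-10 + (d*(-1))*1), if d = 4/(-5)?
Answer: 552/5 ≈ 110.40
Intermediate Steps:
d = -4/5 (d = 4*(-1/5) = -4/5 ≈ -0.80000)
-12*(-10 + (d*(-1))*1) = -12*(-10 - 4/5*(-1)*1) = -12*(-10 + (4/5)*1) = -12*(-10 + 4/5) = -12*(-46/5) = 552/5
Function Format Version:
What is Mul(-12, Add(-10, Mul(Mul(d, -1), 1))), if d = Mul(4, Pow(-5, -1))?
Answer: Rational(552, 5) ≈ 110.40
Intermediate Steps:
d = Rational(-4, 5) (d = Mul(4, Rational(-1, 5)) = Rational(-4, 5) ≈ -0.80000)
Mul(-12, Add(-10, Mul(Mul(d, -1), 1))) = Mul(-12, Add(-10, Mul(Mul(Rational(-4, 5), -1), 1))) = Mul(-12, Add(-10, Mul(Rational(4, 5), 1))) = Mul(-12, Add(-10, Rational(4, 5))) = Mul(-12, Rational(-46, 5)) = Rational(552, 5)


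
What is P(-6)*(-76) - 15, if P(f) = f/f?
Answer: -91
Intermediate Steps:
P(f) = 1
P(-6)*(-76) - 15 = 1*(-76) - 15 = -76 - 15 = -91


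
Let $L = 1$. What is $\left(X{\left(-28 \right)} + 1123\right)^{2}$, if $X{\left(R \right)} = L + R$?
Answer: $1201216$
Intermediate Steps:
$X{\left(R \right)} = 1 + R$
$\left(X{\left(-28 \right)} + 1123\right)^{2} = \left(\left(1 - 28\right) + 1123\right)^{2} = \left(-27 + 1123\right)^{2} = 1096^{2} = 1201216$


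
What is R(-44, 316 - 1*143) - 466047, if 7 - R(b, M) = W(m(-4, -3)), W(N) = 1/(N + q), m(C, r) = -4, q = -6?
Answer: -4660399/10 ≈ -4.6604e+5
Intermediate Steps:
W(N) = 1/(-6 + N) (W(N) = 1/(N - 6) = 1/(-6 + N))
R(b, M) = 71/10 (R(b, M) = 7 - 1/(-6 - 4) = 7 - 1/(-10) = 7 - 1*(-1/10) = 7 + 1/10 = 71/10)
R(-44, 316 - 1*143) - 466047 = 71/10 - 466047 = -4660399/10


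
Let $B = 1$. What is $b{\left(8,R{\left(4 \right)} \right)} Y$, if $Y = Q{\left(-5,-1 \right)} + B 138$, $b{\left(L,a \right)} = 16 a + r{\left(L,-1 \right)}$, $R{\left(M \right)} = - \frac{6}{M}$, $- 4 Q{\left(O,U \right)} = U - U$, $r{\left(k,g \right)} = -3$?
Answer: $-3726$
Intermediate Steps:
$Q{\left(O,U \right)} = 0$ ($Q{\left(O,U \right)} = - \frac{U - U}{4} = \left(- \frac{1}{4}\right) 0 = 0$)
$b{\left(L,a \right)} = -3 + 16 a$ ($b{\left(L,a \right)} = 16 a - 3 = -3 + 16 a$)
$Y = 138$ ($Y = 0 + 1 \cdot 138 = 0 + 138 = 138$)
$b{\left(8,R{\left(4 \right)} \right)} Y = \left(-3 + 16 \left(- \frac{6}{4}\right)\right) 138 = \left(-3 + 16 \left(\left(-6\right) \frac{1}{4}\right)\right) 138 = \left(-3 + 16 \left(- \frac{3}{2}\right)\right) 138 = \left(-3 - 24\right) 138 = \left(-27\right) 138 = -3726$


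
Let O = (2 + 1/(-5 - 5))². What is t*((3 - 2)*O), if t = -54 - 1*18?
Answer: -6498/25 ≈ -259.92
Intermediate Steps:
t = -72 (t = -54 - 18 = -72)
O = 361/100 (O = (2 + 1/(-10))² = (2 - ⅒)² = (19/10)² = 361/100 ≈ 3.6100)
t*((3 - 2)*O) = -72*(3 - 2)*361/100 = -72*361/100 = -6498/25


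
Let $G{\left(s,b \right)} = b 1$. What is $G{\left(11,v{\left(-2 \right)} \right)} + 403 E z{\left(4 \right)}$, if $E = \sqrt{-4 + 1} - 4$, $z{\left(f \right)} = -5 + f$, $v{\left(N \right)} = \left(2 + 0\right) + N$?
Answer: $1612 - 403 i \sqrt{3} \approx 1612.0 - 698.02 i$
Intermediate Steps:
$v{\left(N \right)} = 2 + N$
$G{\left(s,b \right)} = b$
$E = -4 + i \sqrt{3}$ ($E = \sqrt{-3} - 4 = i \sqrt{3} - 4 = -4 + i \sqrt{3} \approx -4.0 + 1.732 i$)
$G{\left(11,v{\left(-2 \right)} \right)} + 403 E z{\left(4 \right)} = \left(2 - 2\right) + 403 \left(-4 + i \sqrt{3}\right) \left(-5 + 4\right) = 0 + 403 \left(-4 + i \sqrt{3}\right) \left(-1\right) = 0 + 403 \left(4 - i \sqrt{3}\right) = 0 + \left(1612 - 403 i \sqrt{3}\right) = 1612 - 403 i \sqrt{3}$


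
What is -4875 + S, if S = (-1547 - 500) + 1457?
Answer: -5465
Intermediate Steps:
S = -590 (S = -2047 + 1457 = -590)
-4875 + S = -4875 - 590 = -5465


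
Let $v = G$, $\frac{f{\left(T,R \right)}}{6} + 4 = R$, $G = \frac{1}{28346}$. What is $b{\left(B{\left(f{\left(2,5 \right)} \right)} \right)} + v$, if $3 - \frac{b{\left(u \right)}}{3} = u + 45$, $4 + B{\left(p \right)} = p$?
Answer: $- \frac{3741671}{28346} \approx -132.0$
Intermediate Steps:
$G = \frac{1}{28346} \approx 3.5278 \cdot 10^{-5}$
$f{\left(T,R \right)} = -24 + 6 R$
$B{\left(p \right)} = -4 + p$
$v = \frac{1}{28346} \approx 3.5278 \cdot 10^{-5}$
$b{\left(u \right)} = -126 - 3 u$ ($b{\left(u \right)} = 9 - 3 \left(u + 45\right) = 9 - 3 \left(45 + u\right) = 9 - \left(135 + 3 u\right) = -126 - 3 u$)
$b{\left(B{\left(f{\left(2,5 \right)} \right)} \right)} + v = \left(-126 - 3 \left(-4 + \left(-24 + 6 \cdot 5\right)\right)\right) + \frac{1}{28346} = \left(-126 - 3 \left(-4 + \left(-24 + 30\right)\right)\right) + \frac{1}{28346} = \left(-126 - 3 \left(-4 + 6\right)\right) + \frac{1}{28346} = \left(-126 - 6\right) + \frac{1}{28346} = -132 + \frac{1}{28346} = - \frac{3741671}{28346}$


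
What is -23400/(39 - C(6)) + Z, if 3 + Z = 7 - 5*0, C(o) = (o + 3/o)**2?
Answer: 7204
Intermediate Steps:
Z = 4 (Z = -3 + (7 - 5*0) = -3 + (7 + 0) = -3 + 7 = 4)
-23400/(39 - C(6)) + Z = -23400/(39 - (3 + 6**2)**2/6**2) + 4 = -23400/(39 - (3 + 36)**2/36) + 4 = -23400/(39 - 39**2/36) + 4 = -23400/(39 - 1521/36) + 4 = -23400/(39 - 1*169/4) + 4 = -23400/(39 - 169/4) + 4 = -23400/(-13/4) + 4 = -23400*(-4)/13 + 4 = -156*(-600/13) + 4 = 7200 + 4 = 7204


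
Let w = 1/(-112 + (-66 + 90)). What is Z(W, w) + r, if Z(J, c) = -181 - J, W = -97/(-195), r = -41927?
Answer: -8211157/195 ≈ -42109.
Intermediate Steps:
w = -1/88 (w = 1/(-112 + 24) = 1/(-88) = -1/88 ≈ -0.011364)
W = 97/195 (W = -97*(-1/195) = 97/195 ≈ 0.49744)
Z(W, w) + r = (-181 - 1*97/195) - 41927 = (-181 - 97/195) - 41927 = -35392/195 - 41927 = -8211157/195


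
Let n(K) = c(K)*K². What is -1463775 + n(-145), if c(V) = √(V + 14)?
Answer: -1463775 + 21025*I*√131 ≈ -1.4638e+6 + 2.4064e+5*I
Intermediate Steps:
c(V) = √(14 + V)
n(K) = K²*√(14 + K) (n(K) = √(14 + K)*K² = K²*√(14 + K))
-1463775 + n(-145) = -1463775 + (-145)²*√(14 - 145) = -1463775 + 21025*√(-131) = -1463775 + 21025*(I*√131) = -1463775 + 21025*I*√131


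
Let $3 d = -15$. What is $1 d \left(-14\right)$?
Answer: $70$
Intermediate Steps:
$d = -5$ ($d = \frac{1}{3} \left(-15\right) = -5$)
$1 d \left(-14\right) = 1 \left(-5\right) \left(-14\right) = \left(-5\right) \left(-14\right) = 70$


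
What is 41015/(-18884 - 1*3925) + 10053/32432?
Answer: -1100899603/739741488 ≈ -1.4882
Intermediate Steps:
41015/(-18884 - 1*3925) + 10053/32432 = 41015/(-18884 - 3925) + 10053*(1/32432) = 41015/(-22809) + 10053/32432 = 41015*(-1/22809) + 10053/32432 = -41015/22809 + 10053/32432 = -1100899603/739741488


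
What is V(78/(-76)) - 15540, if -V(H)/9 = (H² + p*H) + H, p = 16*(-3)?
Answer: -23080335/1444 ≈ -15984.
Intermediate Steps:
p = -48
V(H) = -9*H² + 423*H (V(H) = -9*((H² - 48*H) + H) = -9*(H² - 47*H) = -9*H² + 423*H)
V(78/(-76)) - 15540 = 9*(78/(-76))*(47 - 78/(-76)) - 15540 = 9*(78*(-1/76))*(47 - 78*(-1)/76) - 15540 = 9*(-39/38)*(47 - 1*(-39/38)) - 15540 = 9*(-39/38)*(47 + 39/38) - 15540 = 9*(-39/38)*(1825/38) - 15540 = -640575/1444 - 15540 = -23080335/1444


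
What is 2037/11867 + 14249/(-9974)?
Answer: -148775845/118361458 ≈ -1.2570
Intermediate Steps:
2037/11867 + 14249/(-9974) = 2037*(1/11867) + 14249*(-1/9974) = 2037/11867 - 14249/9974 = -148775845/118361458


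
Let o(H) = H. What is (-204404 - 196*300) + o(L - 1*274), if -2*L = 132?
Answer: -263544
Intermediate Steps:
L = -66 (L = -1/2*132 = -66)
(-204404 - 196*300) + o(L - 1*274) = (-204404 - 196*300) + (-66 - 1*274) = (-204404 - 58800) + (-66 - 274) = -263204 - 340 = -263544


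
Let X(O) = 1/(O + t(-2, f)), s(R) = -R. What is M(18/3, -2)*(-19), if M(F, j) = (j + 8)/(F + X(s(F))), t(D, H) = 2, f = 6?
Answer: -456/23 ≈ -19.826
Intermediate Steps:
X(O) = 1/(2 + O) (X(O) = 1/(O + 2) = 1/(2 + O))
M(F, j) = (8 + j)/(F + 1/(2 - F)) (M(F, j) = (j + 8)/(F + 1/(2 - F)) = (8 + j)/(F + 1/(2 - F)))
M(18/3, -2)*(-19) = ((-2 + 18/3)*(8 - 2)/(-1 + (18/3)*(-2 + 18/3)))*(-19) = ((-2 + 18*(1/3))*6/(-1 + (18*(1/3))*(-2 + 18*(1/3))))*(-19) = ((-2 + 6)*6/(-1 + 6*(-2 + 6)))*(-19) = (4*6/(-1 + 6*4))*(-19) = (4*6/(-1 + 24))*(-19) = (4*6/23)*(-19) = ((1/23)*4*6)*(-19) = (24/23)*(-19) = -456/23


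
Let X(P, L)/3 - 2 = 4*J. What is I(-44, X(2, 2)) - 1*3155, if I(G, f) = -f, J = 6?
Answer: -3233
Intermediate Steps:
X(P, L) = 78 (X(P, L) = 6 + 3*(4*6) = 6 + 3*24 = 6 + 72 = 78)
I(-44, X(2, 2)) - 1*3155 = -1*78 - 1*3155 = -78 - 3155 = -3233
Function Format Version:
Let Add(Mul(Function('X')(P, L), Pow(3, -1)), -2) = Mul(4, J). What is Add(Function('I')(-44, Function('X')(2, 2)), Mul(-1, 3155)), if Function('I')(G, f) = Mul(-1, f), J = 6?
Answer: -3233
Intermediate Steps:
Function('X')(P, L) = 78 (Function('X')(P, L) = Add(6, Mul(3, Mul(4, 6))) = Add(6, Mul(3, 24)) = Add(6, 72) = 78)
Add(Function('I')(-44, Function('X')(2, 2)), Mul(-1, 3155)) = Add(Mul(-1, 78), Mul(-1, 3155)) = Add(-78, -3155) = -3233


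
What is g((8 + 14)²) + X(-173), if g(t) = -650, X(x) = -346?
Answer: -996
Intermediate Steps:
g((8 + 14)²) + X(-173) = -650 - 346 = -996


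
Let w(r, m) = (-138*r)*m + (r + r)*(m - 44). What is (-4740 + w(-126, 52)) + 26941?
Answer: 924361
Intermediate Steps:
w(r, m) = -138*m*r + 2*r*(-44 + m) (w(r, m) = -138*m*r + (2*r)*(-44 + m) = -138*m*r + 2*r*(-44 + m))
(-4740 + w(-126, 52)) + 26941 = (-4740 - 8*(-126)*(11 + 17*52)) + 26941 = (-4740 - 8*(-126)*(11 + 884)) + 26941 = (-4740 - 8*(-126)*895) + 26941 = (-4740 + 902160) + 26941 = 897420 + 26941 = 924361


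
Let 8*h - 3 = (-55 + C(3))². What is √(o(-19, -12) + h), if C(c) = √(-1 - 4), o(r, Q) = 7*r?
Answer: √(3918 - 220*I*√5)/4 ≈ 15.679 - 0.98047*I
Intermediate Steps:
C(c) = I*√5 (C(c) = √(-5) = I*√5)
h = 3/8 + (-55 + I*√5)²/8 ≈ 377.88 - 30.746*I
√(o(-19, -12) + h) = √(7*(-19) + (3023/8 - 55*I*√5/4)) = √(-133 + (3023/8 - 55*I*√5/4)) = √(1959/8 - 55*I*√5/4)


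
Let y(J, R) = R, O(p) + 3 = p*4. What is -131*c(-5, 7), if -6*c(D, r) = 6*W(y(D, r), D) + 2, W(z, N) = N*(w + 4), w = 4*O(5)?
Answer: -141349/3 ≈ -47116.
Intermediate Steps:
O(p) = -3 + 4*p (O(p) = -3 + p*4 = -3 + 4*p)
w = 68 (w = 4*(-3 + 4*5) = 4*(-3 + 20) = 4*17 = 68)
W(z, N) = 72*N (W(z, N) = N*(68 + 4) = N*72 = 72*N)
c(D, r) = -⅓ - 72*D (c(D, r) = -(6*(72*D) + 2)/6 = -(432*D + 2)/6 = -(2 + 432*D)/6 = -⅓ - 72*D)
-131*c(-5, 7) = -131*(-⅓ - 72*(-5)) = -131*(-⅓ + 360) = -131*1079/3 = -141349/3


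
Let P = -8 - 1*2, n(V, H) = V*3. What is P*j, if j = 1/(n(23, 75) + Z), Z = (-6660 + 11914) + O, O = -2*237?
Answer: -10/4849 ≈ -0.0020623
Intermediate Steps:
O = -474
n(V, H) = 3*V
Z = 4780 (Z = (-6660 + 11914) - 474 = 5254 - 474 = 4780)
P = -10 (P = -8 - 2 = -10)
j = 1/4849 (j = 1/(3*23 + 4780) = 1/(69 + 4780) = 1/4849 ≈ 0.00020623)
P*j = -10*1/4849 = -10/4849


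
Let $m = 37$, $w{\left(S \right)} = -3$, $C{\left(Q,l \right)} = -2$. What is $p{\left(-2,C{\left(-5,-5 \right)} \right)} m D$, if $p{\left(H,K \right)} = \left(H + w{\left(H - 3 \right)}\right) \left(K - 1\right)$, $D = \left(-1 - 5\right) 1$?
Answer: $-3330$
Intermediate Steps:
$D = -6$ ($D = \left(-6\right) 1 = -6$)
$p{\left(H,K \right)} = \left(-1 + K\right) \left(-3 + H\right)$ ($p{\left(H,K \right)} = \left(H - 3\right) \left(K - 1\right) = \left(-3 + H\right) \left(-1 + K\right) = \left(-1 + K\right) \left(-3 + H\right)$)
$p{\left(-2,C{\left(-5,-5 \right)} \right)} m D = \left(3 - -2 - -6 - -4\right) 37 \left(-6\right) = \left(3 + 2 + 6 + 4\right) 37 \left(-6\right) = 15 \cdot 37 \left(-6\right) = 555 \left(-6\right) = -3330$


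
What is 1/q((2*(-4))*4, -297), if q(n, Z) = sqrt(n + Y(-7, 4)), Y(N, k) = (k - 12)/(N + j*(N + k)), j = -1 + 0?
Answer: -I*sqrt(30)/30 ≈ -0.18257*I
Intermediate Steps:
j = -1
Y(N, k) = -(-12 + k)/k (Y(N, k) = (k - 12)/(N - (N + k)) = (-12 + k)/(N + (-N - k)) = (-12 + k)/((-k)) = (-12 + k)*(-1/k) = -(-12 + k)/k)
q(n, Z) = sqrt(2 + n) (q(n, Z) = sqrt(n + (12 - 1*4)/4) = sqrt(n + (12 - 4)/4) = sqrt(n + (1/4)*8) = sqrt(n + 2) = sqrt(2 + n))
1/q((2*(-4))*4, -297) = 1/(sqrt(2 + (2*(-4))*4)) = 1/(sqrt(2 - 8*4)) = 1/(sqrt(2 - 32)) = 1/(sqrt(-30)) = 1/(I*sqrt(30)) = -I*sqrt(30)/30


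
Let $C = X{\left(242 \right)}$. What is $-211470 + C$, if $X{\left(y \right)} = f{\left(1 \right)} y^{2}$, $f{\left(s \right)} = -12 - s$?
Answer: $-972802$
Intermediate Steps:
$X{\left(y \right)} = - 13 y^{2}$ ($X{\left(y \right)} = \left(-12 - 1\right) y^{2} = - 13 y^{2}$)
$C = -761332$ ($C = - 13 \cdot 242^{2} = \left(-13\right) 58564 = -761332$)
$-211470 + C = -211470 - 761332 = -972802$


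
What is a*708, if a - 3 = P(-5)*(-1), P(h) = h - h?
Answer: 2124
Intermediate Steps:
P(h) = 0
a = 3 (a = 3 + 0*(-1) = 3 + 0 = 3)
a*708 = 3*708 = 2124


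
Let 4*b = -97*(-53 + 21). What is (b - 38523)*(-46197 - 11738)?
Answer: 2186872445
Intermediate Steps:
b = 776 (b = (-97*(-53 + 21))/4 = (-97*(-32))/4 = (¼)*3104 = 776)
(b - 38523)*(-46197 - 11738) = (776 - 38523)*(-46197 - 11738) = -37747*(-57935) = 2186872445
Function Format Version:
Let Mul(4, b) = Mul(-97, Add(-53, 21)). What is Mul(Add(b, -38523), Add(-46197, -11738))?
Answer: 2186872445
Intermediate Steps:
b = 776 (b = Mul(Rational(1, 4), Mul(-97, Add(-53, 21))) = Mul(Rational(1, 4), Mul(-97, -32)) = Mul(Rational(1, 4), 3104) = 776)
Mul(Add(b, -38523), Add(-46197, -11738)) = Mul(Add(776, -38523), Add(-46197, -11738)) = Mul(-37747, -57935) = 2186872445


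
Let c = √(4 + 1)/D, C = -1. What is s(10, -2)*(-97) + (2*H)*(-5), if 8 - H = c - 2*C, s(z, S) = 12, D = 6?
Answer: -1224 + 5*√5/3 ≈ -1220.3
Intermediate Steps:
c = √5/6 (c = √(4 + 1)/6 = √5*(⅙) = √5/6 ≈ 0.37268)
H = 6 - √5/6 (H = 8 - (√5/6 - 2*(-1)) = 8 - (√5/6 + 2) = 8 - (2 + √5/6) = 8 + (-2 - √5/6) = 6 - √5/6 ≈ 5.6273)
s(10, -2)*(-97) + (2*H)*(-5) = 12*(-97) + (2*(6 - √5/6))*(-5) = -1164 + (12 - √5/3)*(-5) = -1164 + (-60 + 5*√5/3) = -1224 + 5*√5/3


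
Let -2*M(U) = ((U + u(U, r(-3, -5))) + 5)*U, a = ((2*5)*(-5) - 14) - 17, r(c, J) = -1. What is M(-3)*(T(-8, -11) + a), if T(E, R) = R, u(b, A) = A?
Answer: -138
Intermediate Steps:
a = -81 (a = (10*(-5) - 14) - 17 = (-50 - 14) - 17 = -64 - 17 = -81)
M(U) = -U*(4 + U)/2 (M(U) = -((U - 1) + 5)*U/2 = -((-1 + U) + 5)*U/2 = -(4 + U)*U/2 = -U*(4 + U)/2)
M(-3)*(T(-8, -11) + a) = (-1/2*(-3)*(4 - 3))*(-11 - 81) = -1/2*(-3)*1*(-92) = (3/2)*(-92) = -138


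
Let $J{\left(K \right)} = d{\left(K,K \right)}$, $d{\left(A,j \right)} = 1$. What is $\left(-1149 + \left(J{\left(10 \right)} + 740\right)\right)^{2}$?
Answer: $166464$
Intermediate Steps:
$J{\left(K \right)} = 1$
$\left(-1149 + \left(J{\left(10 \right)} + 740\right)\right)^{2} = \left(-1149 + \left(1 + 740\right)\right)^{2} = \left(-1149 + 741\right)^{2} = \left(-408\right)^{2} = 166464$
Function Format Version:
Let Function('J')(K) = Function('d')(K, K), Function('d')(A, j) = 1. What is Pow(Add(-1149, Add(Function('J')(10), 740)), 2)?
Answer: 166464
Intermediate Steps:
Function('J')(K) = 1
Pow(Add(-1149, Add(Function('J')(10), 740)), 2) = Pow(Add(-1149, Add(1, 740)), 2) = Pow(Add(-1149, 741), 2) = Pow(-408, 2) = 166464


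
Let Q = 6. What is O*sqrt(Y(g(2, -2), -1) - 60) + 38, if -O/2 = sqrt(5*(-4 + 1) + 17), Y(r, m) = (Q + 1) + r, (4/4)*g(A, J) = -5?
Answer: 38 - 4*I*sqrt(29) ≈ 38.0 - 21.541*I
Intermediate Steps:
g(A, J) = -5
Y(r, m) = 7 + r (Y(r, m) = (6 + 1) + r = 7 + r)
O = -2*sqrt(2) (O = -2*sqrt(5*(-4 + 1) + 17) = -2*sqrt(5*(-3) + 17) = -2*sqrt(-15 + 17) = -2*sqrt(2) ≈ -2.8284)
O*sqrt(Y(g(2, -2), -1) - 60) + 38 = (-2*sqrt(2))*sqrt((7 - 5) - 60) + 38 = (-2*sqrt(2))*sqrt(2 - 60) + 38 = (-2*sqrt(2))*sqrt(-58) + 38 = (-2*sqrt(2))*(I*sqrt(58)) + 38 = -4*I*sqrt(29) + 38 = 38 - 4*I*sqrt(29)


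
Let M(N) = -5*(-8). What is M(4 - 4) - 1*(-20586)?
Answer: 20626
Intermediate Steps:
M(N) = 40
M(4 - 4) - 1*(-20586) = 40 - 1*(-20586) = 40 + 20586 = 20626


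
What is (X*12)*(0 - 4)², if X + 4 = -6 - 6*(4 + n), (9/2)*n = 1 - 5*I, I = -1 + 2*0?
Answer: -8064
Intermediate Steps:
I = -1 (I = -1 + 0 = -1)
n = 4/3 (n = 2*(1 - 5*(-1))/9 = 2*(1 + 5)/9 = (2/9)*6 = 4/3 ≈ 1.3333)
X = -42 (X = -4 + (-6 - 6*(4 + 4/3)) = -4 + (-6 - 6*16/3) = -4 + (-6 - 1*32) = -4 + (-6 - 32) = -4 - 38 = -42)
(X*12)*(0 - 4)² = (-42*12)*(0 - 4)² = -504*(-4)² = -504*16 = -8064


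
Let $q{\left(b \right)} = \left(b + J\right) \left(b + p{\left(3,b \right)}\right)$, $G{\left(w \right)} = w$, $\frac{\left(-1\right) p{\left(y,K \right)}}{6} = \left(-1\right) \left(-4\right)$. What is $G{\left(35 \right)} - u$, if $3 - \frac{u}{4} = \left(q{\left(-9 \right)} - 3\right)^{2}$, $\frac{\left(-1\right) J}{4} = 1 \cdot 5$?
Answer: $3640487$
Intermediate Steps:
$p{\left(y,K \right)} = -24$ ($p{\left(y,K \right)} = - 6 \left(\left(-1\right) \left(-4\right)\right) = \left(-6\right) 4 = -24$)
$J = -20$ ($J = - 4 \cdot 1 \cdot 5 = \left(-4\right) 5 = -20$)
$q{\left(b \right)} = \left(-24 + b\right) \left(-20 + b\right)$ ($q{\left(b \right)} = \left(b - 20\right) \left(b - 24\right) = \left(-20 + b\right) \left(-24 + b\right) = \left(-24 + b\right) \left(-20 + b\right)$)
$u = -3640452$ ($u = 12 - 4 \left(\left(480 + \left(-9\right)^{2} - -396\right) - 3\right)^{2} = 12 - 4 \left(\left(480 + 81 + 396\right) - 3\right)^{2} = 12 - 4 \left(957 - 3\right)^{2} = 12 - 4 \cdot 954^{2} = 12 - 3640464 = -3640452$)
$G{\left(35 \right)} - u = 35 - -3640452 = 35 + 3640452 = 3640487$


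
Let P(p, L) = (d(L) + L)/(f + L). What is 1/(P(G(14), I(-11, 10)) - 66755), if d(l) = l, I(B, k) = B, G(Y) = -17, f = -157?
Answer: -84/5607409 ≈ -1.4980e-5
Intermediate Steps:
P(p, L) = 2*L/(-157 + L) (P(p, L) = (L + L)/(-157 + L) = (2*L)/(-157 + L) = 2*L/(-157 + L))
1/(P(G(14), I(-11, 10)) - 66755) = 1/(2*(-11)/(-157 - 11) - 66755) = 1/(2*(-11)/(-168) - 66755) = 1/(2*(-11)*(-1/168) - 66755) = 1/(11/84 - 66755) = 1/(-5607409/84) = -84/5607409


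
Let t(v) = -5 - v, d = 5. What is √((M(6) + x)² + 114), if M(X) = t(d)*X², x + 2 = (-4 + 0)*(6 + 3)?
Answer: √158518 ≈ 398.14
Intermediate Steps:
x = -38 (x = -2 + (-4 + 0)*(6 + 3) = -2 - 4*9 = -2 - 36 = -38)
M(X) = -10*X² (M(X) = (-5 - 1*5)*X² = (-5 - 5)*X² = -10*X²)
√((M(6) + x)² + 114) = √((-10*6² - 38)² + 114) = √((-10*36 - 38)² + 114) = √((-360 - 38)² + 114) = √((-398)² + 114) = √(158404 + 114) = √158518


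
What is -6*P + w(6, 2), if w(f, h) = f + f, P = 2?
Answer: 0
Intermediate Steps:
w(f, h) = 2*f
-6*P + w(6, 2) = -6*2 + 2*6 = -12 + 12 = 0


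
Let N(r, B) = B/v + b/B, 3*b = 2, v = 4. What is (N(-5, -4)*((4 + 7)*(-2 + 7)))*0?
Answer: 0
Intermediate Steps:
b = ⅔ (b = (⅓)*2 = ⅔ ≈ 0.66667)
N(r, B) = B/4 + 2/(3*B)
(N(-5, -4)*((4 + 7)*(-2 + 7)))*0 = (((¼)*(-4) + (⅔)/(-4))*((4 + 7)*(-2 + 7)))*0 = ((-1 + (⅔)*(-¼))*(11*5))*0 = ((-1 - ⅙)*55)*0 = -7/6*55*0 = -385/6*0 = 0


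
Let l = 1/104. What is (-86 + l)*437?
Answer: -3908091/104 ≈ -37578.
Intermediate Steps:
l = 1/104 ≈ 0.0096154
(-86 + l)*437 = (-86 + 1/104)*437 = -8943/104*437 = -3908091/104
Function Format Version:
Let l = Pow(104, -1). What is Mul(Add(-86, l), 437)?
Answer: Rational(-3908091, 104) ≈ -37578.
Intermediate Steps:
l = Rational(1, 104) ≈ 0.0096154
Mul(Add(-86, l), 437) = Mul(Add(-86, Rational(1, 104)), 437) = Mul(Rational(-8943, 104), 437) = Rational(-3908091, 104)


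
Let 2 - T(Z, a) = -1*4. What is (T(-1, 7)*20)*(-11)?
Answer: -1320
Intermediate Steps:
T(Z, a) = 6 (T(Z, a) = 2 - (-1)*4 = 2 - 1*(-4) = 2 + 4 = 6)
(T(-1, 7)*20)*(-11) = (6*20)*(-11) = 120*(-11) = -1320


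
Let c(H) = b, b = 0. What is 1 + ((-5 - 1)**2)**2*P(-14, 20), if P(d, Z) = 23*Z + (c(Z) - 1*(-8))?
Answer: 606529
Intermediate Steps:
c(H) = 0
P(d, Z) = 8 + 23*Z (P(d, Z) = 23*Z + (0 - 1*(-8)) = 23*Z + (0 + 8) = 23*Z + 8 = 8 + 23*Z)
1 + ((-5 - 1)**2)**2*P(-14, 20) = 1 + ((-5 - 1)**2)**2*(8 + 23*20) = 1 + ((-6)**2)**2*(8 + 460) = 1 + 36**2*468 = 1 + 1296*468 = 1 + 606528 = 606529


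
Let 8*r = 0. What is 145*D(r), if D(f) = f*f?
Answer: 0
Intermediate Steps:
r = 0 (r = (⅛)*0 = 0)
D(f) = f²
145*D(r) = 145*0² = 145*0 = 0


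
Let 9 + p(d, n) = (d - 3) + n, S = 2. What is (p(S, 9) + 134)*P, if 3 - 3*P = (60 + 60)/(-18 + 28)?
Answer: -399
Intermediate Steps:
p(d, n) = -12 + d + n (p(d, n) = -9 + ((d - 3) + n) = -9 + ((-3 + d) + n) = -9 + (-3 + d + n) = -12 + d + n)
P = -3 (P = 1 - (60 + 60)/(3*(-18 + 28)) = 1 - 40/10 = 1 - ⅓*12 = 1 - 4 = -3)
(p(S, 9) + 134)*P = ((-12 + 2 + 9) + 134)*(-3) = (-1 + 134)*(-3) = 133*(-3) = -399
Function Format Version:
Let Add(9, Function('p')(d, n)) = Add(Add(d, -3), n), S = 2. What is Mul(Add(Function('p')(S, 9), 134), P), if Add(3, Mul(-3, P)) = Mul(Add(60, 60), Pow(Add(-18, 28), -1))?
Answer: -399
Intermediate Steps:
Function('p')(d, n) = Add(-12, d, n) (Function('p')(d, n) = Add(-9, Add(Add(d, -3), n)) = Add(-9, Add(Add(-3, d), n)) = Add(-9, Add(-3, d, n)) = Add(-12, d, n))
P = -3 (P = Add(1, Mul(Rational(-1, 3), Mul(Add(60, 60), Pow(Add(-18, 28), -1)))) = Add(1, Mul(Rational(-1, 3), Mul(120, Pow(10, -1)))) = Add(1, Mul(Rational(-1, 3), Mul(120, Rational(1, 10)))) = Add(1, Mul(Rational(-1, 3), 12)) = Add(1, -4) = -3)
Mul(Add(Function('p')(S, 9), 134), P) = Mul(Add(Add(-12, 2, 9), 134), -3) = Mul(Add(-1, 134), -3) = Mul(133, -3) = -399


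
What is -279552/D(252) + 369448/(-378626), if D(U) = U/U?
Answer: -52923012500/189313 ≈ -2.7955e+5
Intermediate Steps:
D(U) = 1
-279552/D(252) + 369448/(-378626) = -279552/1 + 369448/(-378626) = -279552*1 + 369448*(-1/378626) = -279552 - 184724/189313 = -52923012500/189313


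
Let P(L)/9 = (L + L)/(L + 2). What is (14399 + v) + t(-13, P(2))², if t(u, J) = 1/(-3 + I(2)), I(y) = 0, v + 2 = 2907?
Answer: 155737/9 ≈ 17304.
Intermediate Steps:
v = 2905 (v = -2 + 2907 = 2905)
P(L) = 18*L/(2 + L) (P(L) = 9*((L + L)/(L + 2)) = 9*((2*L)/(2 + L)) = 9*(2*L/(2 + L)) = 18*L/(2 + L))
t(u, J) = -⅓ (t(u, J) = 1/(-3 + 0) = 1/(-3) = -⅓)
(14399 + v) + t(-13, P(2))² = (14399 + 2905) + (-⅓)² = 17304 + ⅑ = 155737/9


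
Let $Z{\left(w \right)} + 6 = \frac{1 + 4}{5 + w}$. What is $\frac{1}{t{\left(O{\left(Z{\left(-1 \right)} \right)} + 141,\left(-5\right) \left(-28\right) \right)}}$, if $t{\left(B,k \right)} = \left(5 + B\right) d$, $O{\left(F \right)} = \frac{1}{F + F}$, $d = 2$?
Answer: $\frac{19}{5544} \approx 0.0034271$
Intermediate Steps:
$Z{\left(w \right)} = -6 + \frac{5}{5 + w}$ ($Z{\left(w \right)} = -6 + \frac{1 + 4}{5 + w} = -6 + \frac{5}{5 + w}$)
$O{\left(F \right)} = \frac{1}{2 F}$
$t{\left(B,k \right)} = 10 + 2 B$ ($t{\left(B,k \right)} = \left(5 + B\right) 2 = 10 + 2 B$)
$\frac{1}{t{\left(O{\left(Z{\left(-1 \right)} \right)} + 141,\left(-5\right) \left(-28\right) \right)}} = \frac{1}{10 + 2 \left(\frac{1}{2 \frac{-25 - -6}{5 - 1}} + 141\right)} = \frac{1}{10 + 2 \left(\frac{1}{2 \frac{-25 + 6}{4}} + 141\right)} = \frac{1}{10 + 2 \left(\frac{1}{2 \cdot \frac{1}{4} \left(-19\right)} + 141\right)} = \frac{1}{10 + 2 \left(\frac{1}{2 \left(- \frac{19}{4}\right)} + 141\right)} = \frac{1}{10 + 2 \left(\frac{1}{2} \left(- \frac{4}{19}\right) + 141\right)} = \frac{1}{10 + 2 \left(- \frac{2}{19} + 141\right)} = \frac{1}{10 + 2 \cdot \frac{2677}{19}} = \frac{1}{10 + \frac{5354}{19}} = \frac{1}{\frac{5544}{19}} = \frac{19}{5544}$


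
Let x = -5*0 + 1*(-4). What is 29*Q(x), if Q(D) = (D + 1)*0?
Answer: 0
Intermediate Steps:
x = -4 (x = 0 - 4 = -4)
Q(D) = 0 (Q(D) = (1 + D)*0 = 0)
29*Q(x) = 29*0 = 0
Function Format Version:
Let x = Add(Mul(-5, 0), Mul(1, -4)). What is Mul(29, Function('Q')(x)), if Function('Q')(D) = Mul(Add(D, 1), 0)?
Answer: 0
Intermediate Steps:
x = -4 (x = Add(0, -4) = -4)
Function('Q')(D) = 0 (Function('Q')(D) = Mul(Add(1, D), 0) = 0)
Mul(29, Function('Q')(x)) = Mul(29, 0) = 0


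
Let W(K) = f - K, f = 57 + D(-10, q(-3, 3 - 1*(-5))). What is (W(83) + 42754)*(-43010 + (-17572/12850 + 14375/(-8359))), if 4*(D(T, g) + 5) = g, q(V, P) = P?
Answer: -3947936277238991/2148263 ≈ -1.8377e+9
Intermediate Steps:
D(T, g) = -5 + g/4
f = 54 (f = 57 + (-5 + (3 - 1*(-5))/4) = 57 + (-5 + (3 + 5)/4) = 57 + (-5 + (1/4)*8) = 57 + (-5 + 2) = 57 - 3 = 54)
W(K) = 54 - K
(W(83) + 42754)*(-43010 + (-17572/12850 + 14375/(-8359))) = ((54 - 1*83) + 42754)*(-43010 + (-17572/12850 + 14375/(-8359))) = ((54 - 83) + 42754)*(-43010 + (-17572*1/12850 + 14375*(-1/8359))) = (-29 + 42754)*(-43010 + (-8786/6425 - 14375/8359)) = 42725*(-43010 - 165801549/53706575) = 42725*(-2310085592299/53706575) = -3947936277238991/2148263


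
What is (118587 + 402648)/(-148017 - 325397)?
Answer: -521235/473414 ≈ -1.1010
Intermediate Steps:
(118587 + 402648)/(-148017 - 325397) = 521235/(-473414) = 521235*(-1/473414) = -521235/473414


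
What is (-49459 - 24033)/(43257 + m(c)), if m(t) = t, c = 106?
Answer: -73492/43363 ≈ -1.6948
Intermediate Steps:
(-49459 - 24033)/(43257 + m(c)) = (-49459 - 24033)/(43257 + 106) = -73492/43363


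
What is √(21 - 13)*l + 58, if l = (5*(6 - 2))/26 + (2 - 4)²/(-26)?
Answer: 58 + 16*√2/13 ≈ 59.741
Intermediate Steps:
l = 8/13 (l = (5*4)*(1/26) + (-2)²*(-1/26) = 20*(1/26) + 4*(-1/26) = 10/13 - 2/13 = 8/13 ≈ 0.61539)
√(21 - 13)*l + 58 = √(21 - 13)*(8/13) + 58 = √8*(8/13) + 58 = (2*√2)*(8/13) + 58 = 16*√2/13 + 58 = 58 + 16*√2/13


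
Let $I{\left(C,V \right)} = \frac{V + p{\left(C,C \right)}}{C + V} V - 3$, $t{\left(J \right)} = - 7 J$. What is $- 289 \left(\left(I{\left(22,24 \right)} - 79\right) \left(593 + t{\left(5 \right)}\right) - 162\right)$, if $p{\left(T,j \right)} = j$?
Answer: $9400014$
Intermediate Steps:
$I{\left(C,V \right)} = -3 + V$ ($I{\left(C,V \right)} = \frac{V + C}{C + V} V - 3 = \frac{C + V}{C + V} V - 3 = 1 V - 3 = V - 3 = -3 + V$)
$- 289 \left(\left(I{\left(22,24 \right)} - 79\right) \left(593 + t{\left(5 \right)}\right) - 162\right) = - 289 \left(\left(\left(-3 + 24\right) - 79\right) \left(593 - 35\right) - 162\right) = - 289 \left(\left(21 - 79\right) \left(593 - 35\right) - 162\right) = - 289 \left(\left(-58\right) 558 - 162\right) = - 289 \left(-32364 - 162\right) = \left(-289\right) \left(-32526\right) = 9400014$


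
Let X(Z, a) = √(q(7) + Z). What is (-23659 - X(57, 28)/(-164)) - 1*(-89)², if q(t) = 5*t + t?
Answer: -31580 + 3*√11/164 ≈ -31580.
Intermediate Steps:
q(t) = 6*t
X(Z, a) = √(42 + Z) (X(Z, a) = √(6*7 + Z) = √(42 + Z))
(-23659 - X(57, 28)/(-164)) - 1*(-89)² = (-23659 - √(42 + 57)/(-164)) - 1*(-89)² = (-23659 - √99*(-1)/164) - 1*7921 = (-23659 - 3*√11*(-1)/164) - 7921 = (-23659 - (-3)*√11/164) - 7921 = (-23659 + 3*√11/164) - 7921 = -31580 + 3*√11/164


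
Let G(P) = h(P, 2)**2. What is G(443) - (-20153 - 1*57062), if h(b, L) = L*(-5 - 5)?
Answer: 77615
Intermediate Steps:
h(b, L) = -10*L (h(b, L) = L*(-10) = -10*L)
G(P) = 400 (G(P) = (-10*2)**2 = (-20)**2 = 400)
G(443) - (-20153 - 1*57062) = 400 - (-20153 - 1*57062) = 400 - (-20153 - 57062) = 400 - 1*(-77215) = 400 + 77215 = 77615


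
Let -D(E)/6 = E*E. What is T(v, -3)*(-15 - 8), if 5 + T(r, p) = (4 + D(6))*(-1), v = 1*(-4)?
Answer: -4761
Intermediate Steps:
D(E) = -6*E² (D(E) = -6*E*E = -6*E²)
v = -4
T(r, p) = 207 (T(r, p) = -5 + (4 - 6*6²)*(-1) = -5 + (4 - 6*36)*(-1) = -5 + (4 - 216)*(-1) = -5 - 212*(-1) = -5 + 212 = 207)
T(v, -3)*(-15 - 8) = 207*(-15 - 8) = 207*(-23) = -4761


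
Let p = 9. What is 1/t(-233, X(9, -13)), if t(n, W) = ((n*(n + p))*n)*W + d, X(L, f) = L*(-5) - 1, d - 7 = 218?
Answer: 1/559394081 ≈ 1.7876e-9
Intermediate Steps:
d = 225 (d = 7 + 218 = 225)
X(L, f) = -1 - 5*L (X(L, f) = -5*L - 1 = -1 - 5*L)
t(n, W) = 225 + W*n²*(9 + n) (t(n, W) = ((n*(n + 9))*n)*W + 225 = ((n*(9 + n))*n)*W + 225 = (n²*(9 + n))*W + 225 = W*n²*(9 + n) + 225 = 225 + W*n²*(9 + n))
1/t(-233, X(9, -13)) = 1/(225 + (-1 - 5*9)*(-233)³ + 9*(-1 - 5*9)*(-233)²) = 1/(225 + (-1 - 45)*(-12649337) + 9*(-1 - 45)*54289) = 1/(225 - 46*(-12649337) + 9*(-46)*54289) = 1/(225 + 581869502 - 22475646) = 1/559394081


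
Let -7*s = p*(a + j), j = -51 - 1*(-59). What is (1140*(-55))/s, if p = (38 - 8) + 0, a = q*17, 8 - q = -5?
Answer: 14630/229 ≈ 63.886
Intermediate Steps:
q = 13 (q = 8 - 1*(-5) = 8 + 5 = 13)
j = 8 (j = -51 + 59 = 8)
a = 221 (a = 13*17 = 221)
p = 30 (p = 30 + 0 = 30)
s = -6870/7 (s = -30*(221 + 8)/7 = -30*229/7 = -⅐*6870 = -6870/7 ≈ -981.43)
(1140*(-55))/s = (1140*(-55))/(-6870/7) = -62700*(-7/6870) = 14630/229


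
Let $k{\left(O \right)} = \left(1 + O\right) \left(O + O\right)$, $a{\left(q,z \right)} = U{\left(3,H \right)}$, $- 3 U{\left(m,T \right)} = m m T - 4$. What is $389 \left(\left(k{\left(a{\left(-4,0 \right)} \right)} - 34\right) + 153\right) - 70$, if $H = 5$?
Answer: $\frac{1628113}{9} \approx 1.809 \cdot 10^{5}$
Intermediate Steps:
$U{\left(m,T \right)} = \frac{4}{3} - \frac{T m^{2}}{3}$ ($U{\left(m,T \right)} = - \frac{m m T - 4}{3} = - \frac{m^{2} T - 4}{3} = - \frac{T m^{2} - 4}{3} = - \frac{-4 + T m^{2}}{3} = \frac{4}{3} - \frac{T m^{2}}{3}$)
$a{\left(q,z \right)} = - \frac{41}{3}$ ($a{\left(q,z \right)} = \frac{4}{3} - \frac{5 \cdot 3^{2}}{3} = \frac{4}{3} - \frac{5}{3} \cdot 9 = \frac{4}{3} - 15 = - \frac{41}{3}$)
$k{\left(O \right)} = 2 O \left(1 + O\right)$ ($k{\left(O \right)} = \left(1 + O\right) 2 O = 2 O \left(1 + O\right)$)
$389 \left(\left(k{\left(a{\left(-4,0 \right)} \right)} - 34\right) + 153\right) - 70 = 389 \left(\left(2 \left(- \frac{41}{3}\right) \left(1 - \frac{41}{3}\right) - 34\right) + 153\right) - 70 = 389 \left(\left(2 \left(- \frac{41}{3}\right) \left(- \frac{38}{3}\right) - 34\right) + 153\right) - 70 = 389 \left(\left(\frac{3116}{9} - 34\right) + 153\right) - 70 = 389 \left(\frac{2810}{9} + 153\right) - 70 = 389 \cdot \frac{4187}{9} - 70 = \frac{1628743}{9} - 70 = \frac{1628113}{9}$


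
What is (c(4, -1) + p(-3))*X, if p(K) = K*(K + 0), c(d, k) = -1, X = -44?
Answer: -352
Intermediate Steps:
p(K) = K**2 (p(K) = K*K = K**2)
(c(4, -1) + p(-3))*X = (-1 + (-3)**2)*(-44) = (-1 + 9)*(-44) = 8*(-44) = -352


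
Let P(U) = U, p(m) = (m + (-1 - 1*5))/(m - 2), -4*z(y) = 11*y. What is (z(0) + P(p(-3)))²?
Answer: 81/25 ≈ 3.2400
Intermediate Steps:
z(y) = -11*y/4
p(m) = (-6 + m)/(-2 + m) (p(m) = (m + (-1 - 5))/(-2 + m) = (m - 6)/(-2 + m) = (-6 + m)/(-2 + m))
(z(0) + P(p(-3)))² = (-11/4*0 + (-6 - 3)/(-2 - 3))² = (0 - 9/(-5))² = (0 - ⅕*(-9))² = (0 + 9/5)² = (9/5)² = 81/25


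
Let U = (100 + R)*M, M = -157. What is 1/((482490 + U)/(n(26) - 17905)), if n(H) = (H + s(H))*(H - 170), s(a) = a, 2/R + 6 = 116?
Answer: -1396615/25673293 ≈ -0.054400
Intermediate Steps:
R = 1/55 (R = 2/(-6 + 116) = 2/110 = 2*(1/110) = 1/55 ≈ 0.018182)
U = -863657/55 (U = (100 + 1/55)*(-157) = (5501/55)*(-157) = -863657/55 ≈ -15703.)
n(H) = 2*H*(-170 + H) (n(H) = (H + H)*(H - 170) = (2*H)*(-170 + H) = 2*H*(-170 + H))
1/((482490 + U)/(n(26) - 17905)) = 1/((482490 - 863657/55)/(2*26*(-170 + 26) - 17905)) = 1/(25673293/(55*(2*26*(-144) - 17905))) = 1/(25673293/(55*(-7488 - 17905))) = 1/((25673293/55)/(-25393)) = 1/((25673293/55)*(-1/25393)) = 1/(-25673293/1396615) = -1396615/25673293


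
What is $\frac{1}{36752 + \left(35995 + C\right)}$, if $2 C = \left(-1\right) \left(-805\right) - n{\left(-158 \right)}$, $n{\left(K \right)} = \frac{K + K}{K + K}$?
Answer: $\frac{1}{73149} \approx 1.3671 \cdot 10^{-5}$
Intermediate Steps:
$n{\left(K \right)} = 1$ ($n{\left(K \right)} = \frac{2 K}{2 K} = 2 K \frac{1}{2 K} = 1$)
$C = 402$ ($C = \frac{\left(-1\right) \left(-805\right) - 1}{2} = \frac{805 - 1}{2} = \frac{1}{2} \cdot 804 = 402$)
$\frac{1}{36752 + \left(35995 + C\right)} = \frac{1}{36752 + \left(35995 + 402\right)} = \frac{1}{36752 + 36397} = \frac{1}{73149}$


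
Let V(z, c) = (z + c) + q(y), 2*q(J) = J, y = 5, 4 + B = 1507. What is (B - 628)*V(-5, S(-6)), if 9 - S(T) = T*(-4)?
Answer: -30625/2 ≈ -15313.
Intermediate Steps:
B = 1503 (B = -4 + 1507 = 1503)
q(J) = J/2
S(T) = 9 + 4*T (S(T) = 9 - T*(-4) = 9 - (-4)*T = 9 + 4*T)
V(z, c) = 5/2 + c + z (V(z, c) = (z + c) + (½)*5 = (c + z) + 5/2 = 5/2 + c + z)
(B - 628)*V(-5, S(-6)) = (1503 - 628)*(5/2 + (9 + 4*(-6)) - 5) = 875*(5/2 + (9 - 24) - 5) = 875*(5/2 - 15 - 5) = 875*(-35/2) = -30625/2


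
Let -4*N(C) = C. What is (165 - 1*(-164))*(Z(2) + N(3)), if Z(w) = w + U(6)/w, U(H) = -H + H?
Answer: 1645/4 ≈ 411.25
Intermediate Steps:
N(C) = -C/4
U(H) = 0
Z(w) = w (Z(w) = w + 0/w = w + 0 = w)
(165 - 1*(-164))*(Z(2) + N(3)) = (165 - 1*(-164))*(2 - ¼*3) = (165 + 164)*(2 - ¾) = 329*(5/4) = 1645/4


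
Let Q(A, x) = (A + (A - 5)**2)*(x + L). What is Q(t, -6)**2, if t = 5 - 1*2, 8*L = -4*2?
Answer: 2401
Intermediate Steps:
L = -1 (L = (-4*2)/8 = (1/8)*(-8) = -1)
t = 3 (t = 5 - 2 = 3)
Q(A, x) = (-1 + x)*(A + (-5 + A)**2) (Q(A, x) = (A + (A - 5)**2)*(x - 1) = (A + (-5 + A)**2)*(-1 + x) = (-1 + x)*(A + (-5 + A)**2))
Q(t, -6)**2 = (-1*3 - (-5 + 3)**2 + 3*(-6) - 6*(-5 + 3)**2)**2 = (-3 - 1*(-2)**2 - 18 - 6*(-2)**2)**2 = (-3 - 1*4 - 18 - 6*4)**2 = (-3 - 4 - 18 - 24)**2 = (-49)**2 = 2401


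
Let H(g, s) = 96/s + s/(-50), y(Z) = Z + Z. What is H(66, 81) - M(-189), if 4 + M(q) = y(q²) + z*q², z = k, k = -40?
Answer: 1832492113/1350 ≈ 1.3574e+6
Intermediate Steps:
z = -40
y(Z) = 2*Z
H(g, s) = 96/s - s/50 (H(g, s) = 96/s + s*(-1/50) = 96/s - s/50)
M(q) = -4 - 38*q² (M(q) = -4 + (2*q² - 40*q²) = -4 - 38*q²)
H(66, 81) - M(-189) = (96/81 - 1/50*81) - (-4 - 38*(-189)²) = (96*(1/81) - 81/50) - (-4 - 38*35721) = (32/27 - 81/50) - (-4 - 1357398) = -587/1350 - 1*(-1357402) = -587/1350 + 1357402 = 1832492113/1350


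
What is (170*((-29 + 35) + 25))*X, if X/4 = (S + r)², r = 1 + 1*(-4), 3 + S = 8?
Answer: 84320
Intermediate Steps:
S = 5 (S = -3 + 8 = 5)
r = -3 (r = 1 - 4 = -3)
X = 16 (X = 4*(5 - 3)² = 4*2² = 4*4 = 16)
(170*((-29 + 35) + 25))*X = (170*((-29 + 35) + 25))*16 = (170*(6 + 25))*16 = (170*31)*16 = 5270*16 = 84320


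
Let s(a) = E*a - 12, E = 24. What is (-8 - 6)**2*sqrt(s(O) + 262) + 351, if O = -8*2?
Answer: 351 + 196*I*sqrt(134) ≈ 351.0 + 2268.9*I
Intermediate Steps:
O = -16
s(a) = -12 + 24*a (s(a) = 24*a - 12 = -12 + 24*a)
(-8 - 6)**2*sqrt(s(O) + 262) + 351 = (-8 - 6)**2*sqrt((-12 + 24*(-16)) + 262) + 351 = (-14)**2*sqrt((-12 - 384) + 262) + 351 = 196*sqrt(-396 + 262) + 351 = 196*sqrt(-134) + 351 = 196*(I*sqrt(134)) + 351 = 196*I*sqrt(134) + 351 = 351 + 196*I*sqrt(134)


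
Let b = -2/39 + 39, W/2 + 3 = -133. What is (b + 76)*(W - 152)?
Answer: -1900792/39 ≈ -48738.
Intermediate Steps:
W = -272 (W = -6 + 2*(-133) = -6 - 266 = -272)
b = 1519/39 (b = -2*1/39 + 39 = -2/39 + 39 = 1519/39 ≈ 38.949)
(b + 76)*(W - 152) = (1519/39 + 76)*(-272 - 152) = (4483/39)*(-424) = -1900792/39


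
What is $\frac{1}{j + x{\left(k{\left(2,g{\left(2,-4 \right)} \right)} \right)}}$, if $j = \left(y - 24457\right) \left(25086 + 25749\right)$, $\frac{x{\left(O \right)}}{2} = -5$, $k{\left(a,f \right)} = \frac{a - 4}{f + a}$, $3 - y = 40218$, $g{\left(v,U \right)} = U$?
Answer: $- \frac{1}{3287601130} \approx -3.0417 \cdot 10^{-10}$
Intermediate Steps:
$y = -40215$ ($y = 3 - 40218 = -40215$)
$k{\left(a,f \right)} = \frac{-4 + a}{a + f}$
$x{\left(O \right)} = -10$ ($x{\left(O \right)} = 2 \left(-5\right) = -10$)
$j = -3287601120$ ($j = \left(-40215 - 24457\right) \left(25086 + 25749\right) = \left(-64672\right) 50835 = -3287601120$)
$\frac{1}{j + x{\left(k{\left(2,g{\left(2,-4 \right)} \right)} \right)}} = \frac{1}{-3287601120 - 10} = \frac{1}{-3287601130} = - \frac{1}{3287601130}$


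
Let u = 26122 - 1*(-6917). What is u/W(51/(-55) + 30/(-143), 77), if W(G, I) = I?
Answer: 33039/77 ≈ 429.08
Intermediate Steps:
u = 33039 (u = 26122 + 6917 = 33039)
u/W(51/(-55) + 30/(-143), 77) = 33039/77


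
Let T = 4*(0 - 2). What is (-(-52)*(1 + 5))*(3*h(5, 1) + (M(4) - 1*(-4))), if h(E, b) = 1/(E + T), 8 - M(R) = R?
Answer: 2184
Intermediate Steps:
M(R) = 8 - R
T = -8 (T = 4*(-2) = -8)
h(E, b) = 1/(-8 + E) (h(E, b) = 1/(E - 8) = 1/(-8 + E))
(-(-52)*(1 + 5))*(3*h(5, 1) + (M(4) - 1*(-4))) = (-(-52)*(1 + 5))*(3/(-8 + 5) + ((8 - 1*4) - 1*(-4))) = (-(-52)*6)*(3/(-3) + ((8 - 4) + 4)) = (-13*(-24))*(3*(-⅓) + (4 + 4)) = 312*(-1 + 8) = 312*7 = 2184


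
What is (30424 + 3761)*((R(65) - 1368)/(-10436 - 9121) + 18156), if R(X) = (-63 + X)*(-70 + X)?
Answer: 76341828050/123 ≈ 6.2066e+8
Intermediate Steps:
R(X) = (-70 + X)*(-63 + X)
(30424 + 3761)*((R(65) - 1368)/(-10436 - 9121) + 18156) = (30424 + 3761)*(((4410 + 65² - 133*65) - 1368)/(-10436 - 9121) + 18156) = 34185*(((4410 + 4225 - 8645) - 1368)/(-19557) + 18156) = 34185*((-10 - 1368)*(-1/19557) + 18156) = 34185*(-1378*(-1/19557) + 18156) = 34185*(26/369 + 18156) = 34185*(6699590/369) = 76341828050/123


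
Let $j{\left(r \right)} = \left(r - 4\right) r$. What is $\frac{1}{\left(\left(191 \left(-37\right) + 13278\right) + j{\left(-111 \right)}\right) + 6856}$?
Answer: $\frac{1}{25832} \approx 3.8712 \cdot 10^{-5}$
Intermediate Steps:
$j{\left(r \right)} = r \left(-4 + r\right)$ ($j{\left(r \right)} = \left(-4 + r\right) r = r \left(-4 + r\right)$)
$\frac{1}{\left(\left(191 \left(-37\right) + 13278\right) + j{\left(-111 \right)}\right) + 6856} = \frac{1}{\left(\left(191 \left(-37\right) + 13278\right) - 111 \left(-4 - 111\right)\right) + 6856} = \frac{1}{\left(\left(-7067 + 13278\right) - -12765\right) + 6856} = \frac{1}{\left(6211 + 12765\right) + 6856} = \frac{1}{18976 + 6856} = \frac{1}{25832}$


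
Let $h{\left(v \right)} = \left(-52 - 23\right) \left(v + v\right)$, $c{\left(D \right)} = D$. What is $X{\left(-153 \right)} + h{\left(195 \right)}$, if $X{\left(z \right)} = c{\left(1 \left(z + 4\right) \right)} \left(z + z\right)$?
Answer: $16344$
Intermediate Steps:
$h{\left(v \right)} = - 150 v$ ($h{\left(v \right)} = - 75 \cdot 2 v = - 150 v$)
$X{\left(z \right)} = 2 z \left(4 + z\right)$ ($X{\left(z \right)} = 1 \left(z + 4\right) \left(z + z\right) = 1 \left(4 + z\right) 2 z = \left(4 + z\right) 2 z = 2 z \left(4 + z\right)$)
$X{\left(-153 \right)} + h{\left(195 \right)} = 2 \left(-153\right) \left(4 - 153\right) - 29250 = 2 \left(-153\right) \left(-149\right) - 29250 = 45594 - 29250 = 16344$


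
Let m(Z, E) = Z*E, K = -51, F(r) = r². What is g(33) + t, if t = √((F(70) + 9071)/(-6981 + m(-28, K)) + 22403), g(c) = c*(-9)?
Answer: -297 + 16*√299799066/1851 ≈ -147.33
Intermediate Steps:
g(c) = -9*c
m(Z, E) = E*Z
t = 16*√299799066/1851 (t = √((70² + 9071)/(-6981 - 51*(-28)) + 22403) = √((4900 + 9071)/(-6981 + 1428) + 22403) = √(13971/(-5553) + 22403) = √(13971*(-1/5553) + 22403) = √(-4657/1851 + 22403) = √(41463296/1851) = 16*√299799066/1851 ≈ 149.67)
g(33) + t = -9*33 + 16*√299799066/1851 = -297 + 16*√299799066/1851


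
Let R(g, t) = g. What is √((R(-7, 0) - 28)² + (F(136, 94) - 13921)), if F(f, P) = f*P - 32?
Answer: 2*√14 ≈ 7.4833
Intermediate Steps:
F(f, P) = -32 + P*f (F(f, P) = P*f - 32 = -32 + P*f)
√((R(-7, 0) - 28)² + (F(136, 94) - 13921)) = √((-7 - 28)² + ((-32 + 94*136) - 13921)) = √((-35)² + ((-32 + 12784) - 13921)) = √(1225 + (12752 - 13921)) = √(1225 - 1169) = √56 = 2*√14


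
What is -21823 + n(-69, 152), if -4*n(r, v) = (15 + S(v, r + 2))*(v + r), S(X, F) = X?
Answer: -101153/4 ≈ -25288.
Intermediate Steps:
n(r, v) = -(15 + v)*(r + v)/4 (n(r, v) = -(15 + v)*(v + r)/4 = -(15 + v)*(r + v)/4)
-21823 + n(-69, 152) = -21823 + (-15/4*(-69) - 15/4*152 - ¼*152² - ¼*(-69)*152) = -21823 + (1035/4 - 570 - ¼*23104 + 2622) = -21823 + (1035/4 - 570 - 5776 + 2622) = -21823 - 13861/4 = -101153/4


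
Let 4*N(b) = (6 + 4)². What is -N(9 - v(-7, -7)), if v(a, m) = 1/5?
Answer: -25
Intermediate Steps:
v(a, m) = ⅕
N(b) = 25 (N(b) = (6 + 4)²/4 = (¼)*10² = (¼)*100 = 25)
-N(9 - v(-7, -7)) = -1*25 = -25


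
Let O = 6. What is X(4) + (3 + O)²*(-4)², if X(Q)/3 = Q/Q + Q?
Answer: 1311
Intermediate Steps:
X(Q) = 3 + 3*Q (X(Q) = 3*(Q/Q + Q) = 3*(1 + Q) = 3 + 3*Q)
X(4) + (3 + O)²*(-4)² = (3 + 3*4) + (3 + 6)²*(-4)² = (3 + 12) + 9²*16 = 15 + 81*16 = 15 + 1296 = 1311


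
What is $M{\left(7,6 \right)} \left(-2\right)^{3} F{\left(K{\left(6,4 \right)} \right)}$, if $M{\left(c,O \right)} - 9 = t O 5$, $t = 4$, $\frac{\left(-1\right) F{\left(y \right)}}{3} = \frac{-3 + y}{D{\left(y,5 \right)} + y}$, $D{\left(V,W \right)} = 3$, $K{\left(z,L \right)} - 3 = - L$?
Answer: $-6192$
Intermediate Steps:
$K{\left(z,L \right)} = 3 - L$
$F{\left(y \right)} = - \frac{3 \left(-3 + y\right)}{3 + y}$ ($F{\left(y \right)} = - 3 \frac{-3 + y}{3 + y} = - \frac{3 \left(-3 + y\right)}{3 + y}$)
$M{\left(c,O \right)} = 9 + 20 O$ ($M{\left(c,O \right)} = 9 + 4 O 5 = 9 + 20 O$)
$M{\left(7,6 \right)} \left(-2\right)^{3} F{\left(K{\left(6,4 \right)} \right)} = \left(9 + 20 \cdot 6\right) \left(-2\right)^{3} \frac{3 \left(3 - \left(3 - 4\right)\right)}{3 + \left(3 - 4\right)} = \left(9 + 120\right) \left(-8\right) \frac{3 \left(3 - \left(3 - 4\right)\right)}{3 + \left(3 - 4\right)} = 129 \left(-8\right) \frac{3 \left(3 - -1\right)}{3 - 1} = - 1032 \frac{3 \left(3 + 1\right)}{2} = - 1032 \cdot 3 \cdot \frac{1}{2} \cdot 4 = \left(-1032\right) 6 = -6192$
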